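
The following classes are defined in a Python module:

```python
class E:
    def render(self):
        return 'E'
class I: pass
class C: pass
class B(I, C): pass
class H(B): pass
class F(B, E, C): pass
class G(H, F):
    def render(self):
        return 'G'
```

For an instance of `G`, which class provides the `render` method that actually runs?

L[G] = G + merge(L[H], L[F], [H F])
  take H:  [H B I C object] + [F B I E C object] + [H F]
  take F:  [B I C object] + [F B I E C object] + [F]
  take B:  [B I C object] + [B I E C object]
  take I:  [I C object] + [I E C object]
  take E:  [C object] + [E C object]
  take C:  [C object] + [C object]
  take object:  [object] + [object]
MRO: G H F B I E C object
render is defined in: E, G. First along the MRO is G.

G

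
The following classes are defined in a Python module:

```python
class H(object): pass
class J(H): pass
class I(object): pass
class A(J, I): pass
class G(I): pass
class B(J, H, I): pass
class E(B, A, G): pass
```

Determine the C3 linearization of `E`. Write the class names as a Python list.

[E, B, A, J, H, G, I, object]

L[E] = E + merge(L[B], L[A], L[G], [B A G])
  take B:  [B J H I object] + [A J H I object] + [G I object] + [B A G]
  take A:  [J H I object] + [A J H I object] + [G I object] + [A G]
  take J:  [J H I object] + [J H I object] + [G I object] + [G]
  take H:  [H I object] + [H I object] + [G I object] + [G]
  take G:  [I object] + [I object] + [G I object] + [G]
  take I:  [I object] + [I object] + [I object]
  take object:  [object] + [object] + [object]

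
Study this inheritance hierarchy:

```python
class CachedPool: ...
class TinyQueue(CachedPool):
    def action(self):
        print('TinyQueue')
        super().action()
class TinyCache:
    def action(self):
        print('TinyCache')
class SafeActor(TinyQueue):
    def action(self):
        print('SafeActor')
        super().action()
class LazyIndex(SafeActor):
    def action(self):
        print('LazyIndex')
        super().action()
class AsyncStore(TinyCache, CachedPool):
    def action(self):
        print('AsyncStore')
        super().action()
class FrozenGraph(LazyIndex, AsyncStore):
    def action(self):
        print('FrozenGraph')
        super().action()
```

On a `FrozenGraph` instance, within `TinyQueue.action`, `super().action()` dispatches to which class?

AsyncStore

L[FrozenGraph] = FrozenGraph + merge(L[LazyIndex], L[AsyncStore], [LazyIndex AsyncStore])
  take LazyIndex:  [LazyIndex SafeActor TinyQueue CachedPool object] + [AsyncStore TinyCache CachedPool object] + [LazyIndex AsyncStore]
  take SafeActor:  [SafeActor TinyQueue CachedPool object] + [AsyncStore TinyCache CachedPool object] + [AsyncStore]
  take TinyQueue:  [TinyQueue CachedPool object] + [AsyncStore TinyCache CachedPool object] + [AsyncStore]
  take AsyncStore:  [CachedPool object] + [AsyncStore TinyCache CachedPool object] + [AsyncStore]
  take TinyCache:  [CachedPool object] + [TinyCache CachedPool object]
  take CachedPool:  [CachedPool object] + [CachedPool object]
  take object:  [object] + [object]
MRO: FrozenGraph LazyIndex SafeActor TinyQueue AsyncStore TinyCache CachedPool object
super() in TinyQueue.action on a FrozenGraph instance goes to the class after TinyQueue in FrozenGraph's MRO: AsyncStore.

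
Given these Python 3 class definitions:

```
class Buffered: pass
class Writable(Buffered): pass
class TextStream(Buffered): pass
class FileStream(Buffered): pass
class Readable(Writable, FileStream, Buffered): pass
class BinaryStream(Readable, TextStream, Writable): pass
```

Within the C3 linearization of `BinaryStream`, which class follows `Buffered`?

L[BinaryStream] = BinaryStream + merge(L[Readable], L[TextStream], L[Writable], [Readable TextStream Writable])
  take Readable:  [Readable Writable FileStream Buffered object] + [TextStream Buffered object] + [Writable Buffered object] + [Readable TextStream Writable]
  take TextStream:  [Writable FileStream Buffered object] + [TextStream Buffered object] + [Writable Buffered object] + [TextStream Writable]
  take Writable:  [Writable FileStream Buffered object] + [Buffered object] + [Writable Buffered object] + [Writable]
  take FileStream:  [FileStream Buffered object] + [Buffered object] + [Buffered object]
  take Buffered:  [Buffered object] + [Buffered object] + [Buffered object]
  take object:  [object] + [object] + [object]
MRO: BinaryStream Readable TextStream Writable FileStream Buffered object
Buffered is at position 5; next is object.

object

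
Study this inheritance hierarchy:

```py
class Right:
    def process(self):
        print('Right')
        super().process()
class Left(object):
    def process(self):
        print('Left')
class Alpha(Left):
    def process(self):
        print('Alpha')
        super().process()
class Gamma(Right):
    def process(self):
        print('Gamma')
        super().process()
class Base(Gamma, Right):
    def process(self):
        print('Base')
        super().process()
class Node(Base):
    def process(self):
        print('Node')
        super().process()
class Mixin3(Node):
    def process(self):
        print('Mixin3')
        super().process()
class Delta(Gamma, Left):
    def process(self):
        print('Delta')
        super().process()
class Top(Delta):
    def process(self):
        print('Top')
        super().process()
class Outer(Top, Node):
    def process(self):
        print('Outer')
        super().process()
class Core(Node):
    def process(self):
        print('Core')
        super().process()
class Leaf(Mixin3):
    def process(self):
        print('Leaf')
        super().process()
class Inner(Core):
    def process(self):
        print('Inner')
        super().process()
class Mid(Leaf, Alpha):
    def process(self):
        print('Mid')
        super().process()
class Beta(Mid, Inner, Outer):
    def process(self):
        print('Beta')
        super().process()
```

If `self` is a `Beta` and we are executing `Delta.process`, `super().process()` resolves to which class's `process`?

L[Beta] = Beta + merge(L[Mid], L[Inner], L[Outer], [Mid Inner Outer])
  take Mid:  [Mid Leaf Mixin3 Node Base Gamma Right Alpha Left object] + [Inner Core Node Base Gamma Right object] + [Outer Top Delta Node Base Gamma Right Left object] + [Mid Inner Outer]
  take Leaf:  [Leaf Mixin3 Node Base Gamma Right Alpha Left object] + [Inner Core Node Base Gamma Right object] + [Outer Top Delta Node Base Gamma Right Left object] + [Inner Outer]
  take Mixin3:  [Mixin3 Node Base Gamma Right Alpha Left object] + [Inner Core Node Base Gamma Right object] + [Outer Top Delta Node Base Gamma Right Left object] + [Inner Outer]
  take Inner:  [Node Base Gamma Right Alpha Left object] + [Inner Core Node Base Gamma Right object] + [Outer Top Delta Node Base Gamma Right Left object] + [Inner Outer]
  take Core:  [Node Base Gamma Right Alpha Left object] + [Core Node Base Gamma Right object] + [Outer Top Delta Node Base Gamma Right Left object] + [Outer]
  take Outer:  [Node Base Gamma Right Alpha Left object] + [Node Base Gamma Right object] + [Outer Top Delta Node Base Gamma Right Left object] + [Outer]
  take Top:  [Node Base Gamma Right Alpha Left object] + [Node Base Gamma Right object] + [Top Delta Node Base Gamma Right Left object]
  take Delta:  [Node Base Gamma Right Alpha Left object] + [Node Base Gamma Right object] + [Delta Node Base Gamma Right Left object]
  take Node:  [Node Base Gamma Right Alpha Left object] + [Node Base Gamma Right object] + [Node Base Gamma Right Left object]
  take Base:  [Base Gamma Right Alpha Left object] + [Base Gamma Right object] + [Base Gamma Right Left object]
  take Gamma:  [Gamma Right Alpha Left object] + [Gamma Right object] + [Gamma Right Left object]
  take Right:  [Right Alpha Left object] + [Right object] + [Right Left object]
  take Alpha:  [Alpha Left object] + [object] + [Left object]
  take Left:  [Left object] + [object] + [Left object]
  take object:  [object] + [object] + [object]
MRO: Beta Mid Leaf Mixin3 Inner Core Outer Top Delta Node Base Gamma Right Alpha Left object
super() in Delta.process on a Beta instance goes to the class after Delta in Beta's MRO: Node.

Node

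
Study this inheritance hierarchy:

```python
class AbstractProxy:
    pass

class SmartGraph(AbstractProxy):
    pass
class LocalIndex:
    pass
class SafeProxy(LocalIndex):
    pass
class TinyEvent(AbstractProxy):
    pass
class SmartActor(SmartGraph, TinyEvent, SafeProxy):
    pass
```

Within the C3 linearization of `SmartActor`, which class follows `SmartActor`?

SmartGraph

L[SmartActor] = SmartActor + merge(L[SmartGraph], L[TinyEvent], L[SafeProxy], [SmartGraph TinyEvent SafeProxy])
  take SmartGraph:  [SmartGraph AbstractProxy object] + [TinyEvent AbstractProxy object] + [SafeProxy LocalIndex object] + [SmartGraph TinyEvent SafeProxy]
  take TinyEvent:  [AbstractProxy object] + [TinyEvent AbstractProxy object] + [SafeProxy LocalIndex object] + [TinyEvent SafeProxy]
  take AbstractProxy:  [AbstractProxy object] + [AbstractProxy object] + [SafeProxy LocalIndex object] + [SafeProxy]
  take SafeProxy:  [object] + [object] + [SafeProxy LocalIndex object] + [SafeProxy]
  take LocalIndex:  [object] + [object] + [LocalIndex object]
  take object:  [object] + [object] + [object]
MRO: SmartActor SmartGraph TinyEvent AbstractProxy SafeProxy LocalIndex object
SmartActor is at position 0; next is SmartGraph.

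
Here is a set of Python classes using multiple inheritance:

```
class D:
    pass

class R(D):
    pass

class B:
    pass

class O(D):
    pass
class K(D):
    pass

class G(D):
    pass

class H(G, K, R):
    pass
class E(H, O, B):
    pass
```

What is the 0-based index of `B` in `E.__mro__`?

L[E] = E + merge(L[H], L[O], L[B], [H O B])
  take H:  [H G K R D object] + [O D object] + [B object] + [H O B]
  take G:  [G K R D object] + [O D object] + [B object] + [O B]
  take K:  [K R D object] + [O D object] + [B object] + [O B]
  take R:  [R D object] + [O D object] + [B object] + [O B]
  take O:  [D object] + [O D object] + [B object] + [O B]
  take D:  [D object] + [D object] + [B object] + [B]
  take B:  [object] + [object] + [B object] + [B]
  take object:  [object] + [object] + [object]
MRO: E H G K R O D B object
B sits at index 7.

7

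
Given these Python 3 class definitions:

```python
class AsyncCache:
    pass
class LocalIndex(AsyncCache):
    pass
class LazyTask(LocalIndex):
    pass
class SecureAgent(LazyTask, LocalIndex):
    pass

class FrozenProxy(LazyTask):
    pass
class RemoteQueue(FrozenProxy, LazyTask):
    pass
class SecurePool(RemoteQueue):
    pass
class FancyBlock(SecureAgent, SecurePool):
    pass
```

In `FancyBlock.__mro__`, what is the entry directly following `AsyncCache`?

object

L[FancyBlock] = FancyBlock + merge(L[SecureAgent], L[SecurePool], [SecureAgent SecurePool])
  take SecureAgent:  [SecureAgent LazyTask LocalIndex AsyncCache object] + [SecurePool RemoteQueue FrozenProxy LazyTask LocalIndex AsyncCache object] + [SecureAgent SecurePool]
  take SecurePool:  [LazyTask LocalIndex AsyncCache object] + [SecurePool RemoteQueue FrozenProxy LazyTask LocalIndex AsyncCache object] + [SecurePool]
  take RemoteQueue:  [LazyTask LocalIndex AsyncCache object] + [RemoteQueue FrozenProxy LazyTask LocalIndex AsyncCache object]
  take FrozenProxy:  [LazyTask LocalIndex AsyncCache object] + [FrozenProxy LazyTask LocalIndex AsyncCache object]
  take LazyTask:  [LazyTask LocalIndex AsyncCache object] + [LazyTask LocalIndex AsyncCache object]
  take LocalIndex:  [LocalIndex AsyncCache object] + [LocalIndex AsyncCache object]
  take AsyncCache:  [AsyncCache object] + [AsyncCache object]
  take object:  [object] + [object]
MRO: FancyBlock SecureAgent SecurePool RemoteQueue FrozenProxy LazyTask LocalIndex AsyncCache object
AsyncCache is at position 7; next is object.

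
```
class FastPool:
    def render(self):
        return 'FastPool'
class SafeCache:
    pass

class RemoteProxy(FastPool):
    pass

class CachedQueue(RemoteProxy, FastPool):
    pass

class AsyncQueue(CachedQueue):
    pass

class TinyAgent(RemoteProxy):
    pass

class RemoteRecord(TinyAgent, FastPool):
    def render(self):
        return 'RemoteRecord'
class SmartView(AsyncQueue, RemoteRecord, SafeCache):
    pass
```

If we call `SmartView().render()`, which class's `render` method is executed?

L[SmartView] = SmartView + merge(L[AsyncQueue], L[RemoteRecord], L[SafeCache], [AsyncQueue RemoteRecord SafeCache])
  take AsyncQueue:  [AsyncQueue CachedQueue RemoteProxy FastPool object] + [RemoteRecord TinyAgent RemoteProxy FastPool object] + [SafeCache object] + [AsyncQueue RemoteRecord SafeCache]
  take CachedQueue:  [CachedQueue RemoteProxy FastPool object] + [RemoteRecord TinyAgent RemoteProxy FastPool object] + [SafeCache object] + [RemoteRecord SafeCache]
  take RemoteRecord:  [RemoteProxy FastPool object] + [RemoteRecord TinyAgent RemoteProxy FastPool object] + [SafeCache object] + [RemoteRecord SafeCache]
  take TinyAgent:  [RemoteProxy FastPool object] + [TinyAgent RemoteProxy FastPool object] + [SafeCache object] + [SafeCache]
  take RemoteProxy:  [RemoteProxy FastPool object] + [RemoteProxy FastPool object] + [SafeCache object] + [SafeCache]
  take FastPool:  [FastPool object] + [FastPool object] + [SafeCache object] + [SafeCache]
  take SafeCache:  [object] + [object] + [SafeCache object] + [SafeCache]
  take object:  [object] + [object] + [object]
MRO: SmartView AsyncQueue CachedQueue RemoteRecord TinyAgent RemoteProxy FastPool SafeCache object
render is defined in: FastPool, RemoteRecord. First along the MRO is RemoteRecord.

RemoteRecord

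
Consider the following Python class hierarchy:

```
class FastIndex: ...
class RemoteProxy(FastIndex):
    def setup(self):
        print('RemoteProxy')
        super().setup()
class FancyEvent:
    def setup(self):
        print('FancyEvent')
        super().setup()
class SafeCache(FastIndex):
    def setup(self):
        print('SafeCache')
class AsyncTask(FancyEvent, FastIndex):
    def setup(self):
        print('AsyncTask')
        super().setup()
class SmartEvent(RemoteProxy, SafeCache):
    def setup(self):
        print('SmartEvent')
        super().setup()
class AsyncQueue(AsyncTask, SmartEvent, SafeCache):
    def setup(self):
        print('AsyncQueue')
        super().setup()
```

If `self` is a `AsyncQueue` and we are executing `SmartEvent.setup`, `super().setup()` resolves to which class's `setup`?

L[AsyncQueue] = AsyncQueue + merge(L[AsyncTask], L[SmartEvent], L[SafeCache], [AsyncTask SmartEvent SafeCache])
  take AsyncTask:  [AsyncTask FancyEvent FastIndex object] + [SmartEvent RemoteProxy SafeCache FastIndex object] + [SafeCache FastIndex object] + [AsyncTask SmartEvent SafeCache]
  take FancyEvent:  [FancyEvent FastIndex object] + [SmartEvent RemoteProxy SafeCache FastIndex object] + [SafeCache FastIndex object] + [SmartEvent SafeCache]
  take SmartEvent:  [FastIndex object] + [SmartEvent RemoteProxy SafeCache FastIndex object] + [SafeCache FastIndex object] + [SmartEvent SafeCache]
  take RemoteProxy:  [FastIndex object] + [RemoteProxy SafeCache FastIndex object] + [SafeCache FastIndex object] + [SafeCache]
  take SafeCache:  [FastIndex object] + [SafeCache FastIndex object] + [SafeCache FastIndex object] + [SafeCache]
  take FastIndex:  [FastIndex object] + [FastIndex object] + [FastIndex object]
  take object:  [object] + [object] + [object]
MRO: AsyncQueue AsyncTask FancyEvent SmartEvent RemoteProxy SafeCache FastIndex object
super() in SmartEvent.setup on a AsyncQueue instance goes to the class after SmartEvent in AsyncQueue's MRO: RemoteProxy.

RemoteProxy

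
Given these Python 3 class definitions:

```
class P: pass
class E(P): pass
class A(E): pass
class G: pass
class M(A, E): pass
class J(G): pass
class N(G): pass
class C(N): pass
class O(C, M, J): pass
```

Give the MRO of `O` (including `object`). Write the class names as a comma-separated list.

L[O] = O + merge(L[C], L[M], L[J], [C M J])
  take C:  [C N G object] + [M A E P object] + [J G object] + [C M J]
  take N:  [N G object] + [M A E P object] + [J G object] + [M J]
  take M:  [G object] + [M A E P object] + [J G object] + [M J]
  take A:  [G object] + [A E P object] + [J G object] + [J]
  take E:  [G object] + [E P object] + [J G object] + [J]
  take P:  [G object] + [P object] + [J G object] + [J]
  take J:  [G object] + [object] + [J G object] + [J]
  take G:  [G object] + [object] + [G object]
  take object:  [object] + [object] + [object]

O, C, N, M, A, E, P, J, G, object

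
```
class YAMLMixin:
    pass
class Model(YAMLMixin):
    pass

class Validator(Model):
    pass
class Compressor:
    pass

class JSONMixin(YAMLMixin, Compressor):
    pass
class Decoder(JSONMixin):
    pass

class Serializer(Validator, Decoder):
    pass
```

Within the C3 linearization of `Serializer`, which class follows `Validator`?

L[Serializer] = Serializer + merge(L[Validator], L[Decoder], [Validator Decoder])
  take Validator:  [Validator Model YAMLMixin object] + [Decoder JSONMixin YAMLMixin Compressor object] + [Validator Decoder]
  take Model:  [Model YAMLMixin object] + [Decoder JSONMixin YAMLMixin Compressor object] + [Decoder]
  take Decoder:  [YAMLMixin object] + [Decoder JSONMixin YAMLMixin Compressor object] + [Decoder]
  take JSONMixin:  [YAMLMixin object] + [JSONMixin YAMLMixin Compressor object]
  take YAMLMixin:  [YAMLMixin object] + [YAMLMixin Compressor object]
  take Compressor:  [object] + [Compressor object]
  take object:  [object] + [object]
MRO: Serializer Validator Model Decoder JSONMixin YAMLMixin Compressor object
Validator is at position 1; next is Model.

Model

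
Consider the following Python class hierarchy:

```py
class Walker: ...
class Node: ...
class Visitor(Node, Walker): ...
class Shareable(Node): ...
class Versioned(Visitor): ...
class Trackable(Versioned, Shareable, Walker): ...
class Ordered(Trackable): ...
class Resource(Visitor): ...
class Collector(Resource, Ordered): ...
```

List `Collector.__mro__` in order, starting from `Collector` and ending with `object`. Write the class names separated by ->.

Collector -> Resource -> Ordered -> Trackable -> Versioned -> Visitor -> Shareable -> Node -> Walker -> object

L[Collector] = Collector + merge(L[Resource], L[Ordered], [Resource Ordered])
  take Resource:  [Resource Visitor Node Walker object] + [Ordered Trackable Versioned Visitor Shareable Node Walker object] + [Resource Ordered]
  take Ordered:  [Visitor Node Walker object] + [Ordered Trackable Versioned Visitor Shareable Node Walker object] + [Ordered]
  take Trackable:  [Visitor Node Walker object] + [Trackable Versioned Visitor Shareable Node Walker object]
  take Versioned:  [Visitor Node Walker object] + [Versioned Visitor Shareable Node Walker object]
  take Visitor:  [Visitor Node Walker object] + [Visitor Shareable Node Walker object]
  take Shareable:  [Node Walker object] + [Shareable Node Walker object]
  take Node:  [Node Walker object] + [Node Walker object]
  take Walker:  [Walker object] + [Walker object]
  take object:  [object] + [object]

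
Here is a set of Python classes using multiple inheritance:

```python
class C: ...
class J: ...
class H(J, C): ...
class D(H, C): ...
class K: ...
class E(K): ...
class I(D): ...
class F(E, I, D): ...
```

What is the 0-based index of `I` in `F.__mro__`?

3

L[F] = F + merge(L[E], L[I], L[D], [E I D])
  take E:  [E K object] + [I D H J C object] + [D H J C object] + [E I D]
  take K:  [K object] + [I D H J C object] + [D H J C object] + [I D]
  take I:  [object] + [I D H J C object] + [D H J C object] + [I D]
  take D:  [object] + [D H J C object] + [D H J C object] + [D]
  take H:  [object] + [H J C object] + [H J C object]
  take J:  [object] + [J C object] + [J C object]
  take C:  [object] + [C object] + [C object]
  take object:  [object] + [object] + [object]
MRO: F E K I D H J C object
I sits at index 3.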